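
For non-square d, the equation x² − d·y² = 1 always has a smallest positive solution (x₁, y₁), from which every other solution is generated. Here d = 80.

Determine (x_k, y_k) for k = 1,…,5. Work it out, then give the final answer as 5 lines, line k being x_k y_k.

√80 → a₀=8, period (1,16); ℓ=2 even so k=1
step 0: (8, 1)  from 8·(1,0) + (0,1)
step 1: (9, 1)  from 1·(8,1) + (1,0)
→ (9, 1).  Check: 9²=81, 80·1²=80, difference 1.
(x_2, y_2) = (9·9 + 80·1·1, 9·1 + 1·9) = (161, 18)
(x_3, y_3) = (9·161 + 80·1·18, 9·18 + 1·161) = (2889, 323)
(x_4, y_4) = (9·2889 + 80·1·323, 9·323 + 1·2889) = (51841, 5796)
(x_5, y_5) = (9·51841 + 80·1·5796, 9·5796 + 1·51841) = (930249, 104005)

9 1
161 18
2889 323
51841 5796
930249 104005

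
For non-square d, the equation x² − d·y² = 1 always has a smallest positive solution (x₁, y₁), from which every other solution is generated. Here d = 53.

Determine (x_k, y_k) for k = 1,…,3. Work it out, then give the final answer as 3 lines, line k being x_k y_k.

66249 9100
8777860001 1205731800
1163048894346249 159757052027300

[7; 3,1,1,3,14] for √53; ℓ=5 ⇒ convergent index 9
step 0: (7, 1)  from 7·(1,0) + (0,1)
…
step 2: (29, 4)  from 1·(22,3) + (7,1)
step 3: (51, 7)  from 1·(29,4) + (22,3)
…
step 8: (18557, 2549)  from 1·(10578,1453) + (7979,1096)
step 9: (66249, 9100)  from 3·(18557,2549) + (10578,1453)
(x₁, y₁) = (66249, 9100);  66249² − 53·9100² = 1 ✓
k=2:  x_2 = 66249·66249+53·9100·9100 = 8777860001,  y_2 = 66249·9100+9100·66249 = 1205731800
k=3:  x_3 = 66249·8777860001+53·9100·1205731800 = 1163048894346249,  y_3 = 66249·1205731800+9100·8777860001 = 159757052027300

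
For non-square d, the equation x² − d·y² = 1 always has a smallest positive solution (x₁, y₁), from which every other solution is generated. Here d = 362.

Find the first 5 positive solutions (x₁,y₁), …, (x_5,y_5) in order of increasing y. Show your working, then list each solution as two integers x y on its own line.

√362 = [19; 38, …], period ℓ=1 (odd) → k=1
step 0: (19, 1)  from 19·(1,0) + (0,1)
step 1: (723, 38)  from 38·(19,1) + (1,0)
(x₁, y₁) = (723, 38);  723² − 362·38² = 1 ✓
n=2: (723,38)∘(723,38) = (723·723+362·38·38, 723·38+38·723) = (1045457,54948)
n=3: (1045457,54948)∘(723,38) = (723·1045457+362·38·54948, 723·54948+38·1045457) = (1511730099,79454770)
n=4: (1511730099,79454770)∘(723,38) = (723·1511730099+362·38·79454770, 723·79454770+38·1511730099) = (2185960677697,114891542472)
n=5: (2185960677697,114891542472)∘(723,38) = (723·2185960677697+362·38·114891542472, 723·114891542472+38·2185960677697) = (3160897628219763,166133090959742)

723 38
1045457 54948
1511730099 79454770
2185960677697 114891542472
3160897628219763 166133090959742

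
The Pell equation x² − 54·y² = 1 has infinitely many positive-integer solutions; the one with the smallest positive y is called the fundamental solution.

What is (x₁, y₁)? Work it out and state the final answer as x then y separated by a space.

[7; 2,1,6,1,2,14] for √54; ℓ=6 ⇒ convergent index 5
k=0  a_k=7  p_k/q_k = 7/1
k=1  a_k=2  p_k/q_k = 15/2
k=2  a_k=1  p_k/q_k = 22/3
k=3  a_k=6  p_k/q_k = 147/20
k=4  a_k=1  p_k/q_k = 169/23
k=5  a_k=2  p_k/q_k = 485/66
→ (485, 66).  Check: 485²=235225, 54·66²=235224, difference 1.

485 66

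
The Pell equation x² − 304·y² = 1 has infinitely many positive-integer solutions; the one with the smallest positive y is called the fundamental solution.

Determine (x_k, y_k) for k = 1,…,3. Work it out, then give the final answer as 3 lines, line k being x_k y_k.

57799 3315
6681448801 383207370
772362118440199 44298005553945

d=304: √d = [17; 2,3,2,1,1,1,1,1,2,3,2,34] (ℓ=12, even), read p_11/q_11
step 0: (17, 1)  from 17·(1,0) + (0,1)
…
step 2: (122, 7)  from 3·(35,2) + (17,1)
step 3: (279, 16)  from 2·(122,7) + (35,2)
…
step 5: (680, 39)  from 1·(401,23) + (279,16)
step 6: (1081, 62)  from 1·(680,39) + (401,23)
step 7: (1761, 101)  from 1·(1081,62) + (680,39)
…
step 9: (7445, 427)  from 2·(2842,163) + (1761,101)
step 10: (25177, 1444)  from 3·(7445,427) + (2842,163)
step 11: (57799, 3315)  from 2·(25177,1444) + (7445,427)
fundamental: x₁=57799, y₁=3315  (since 3340724401 − 304·10989225 = 1)
(x_2, y_2) = (57799·57799 + 304·3315·3315, 57799·3315 + 3315·57799) = (6681448801, 383207370)
(x_3, y_3) = (57799·6681448801 + 304·3315·383207370, 57799·383207370 + 3315·6681448801) = (772362118440199, 44298005553945)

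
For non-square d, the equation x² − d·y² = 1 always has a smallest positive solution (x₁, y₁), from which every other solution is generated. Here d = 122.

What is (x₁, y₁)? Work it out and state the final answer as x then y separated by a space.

243 22

√122 → a₀=11, period (22); ℓ=1 odd so k=1
a_0=11:  p_0=11·1+0=11,  q_0=11·0+1=1
a_1=22:  p_1=22·11+1=243,  q_1=22·1+0=22
fundamental: x₁=243, y₁=22  (since 59049 − 122·484 = 1)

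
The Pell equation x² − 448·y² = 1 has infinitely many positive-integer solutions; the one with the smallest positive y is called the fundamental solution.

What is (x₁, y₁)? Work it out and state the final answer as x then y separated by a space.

127 6

√448 = [21; 6,42, …], period ℓ=2 (even) → k=1
i=0: a=21 ⇒ p=21, q=1
i=1: a=6 ⇒ p=127, q=6
(x₁, y₁) = (127, 6);  127² − 448·6² = 1 ✓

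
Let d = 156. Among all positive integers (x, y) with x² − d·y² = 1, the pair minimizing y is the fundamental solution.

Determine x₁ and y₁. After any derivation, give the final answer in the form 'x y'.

√156 → a₀=12, period (2,24); ℓ=2 even so k=1
i=0: a=12 ⇒ p=12, q=1
i=1: a=2 ⇒ p=25, q=2
→ (25, 2).  Check: 25²=625, 156·2²=624, difference 1.

25 2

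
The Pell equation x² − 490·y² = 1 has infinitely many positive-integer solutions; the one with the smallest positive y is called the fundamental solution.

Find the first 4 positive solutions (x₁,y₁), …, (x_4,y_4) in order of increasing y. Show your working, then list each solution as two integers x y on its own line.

1039681 46968
2161873163521 97663474416
4495316905044313921 203077717488555624
9347391150304592810234881 422272088792340335957472

d=490: √d = [22; 7,2,1,4,4,4,1,2,7,44] (ℓ=10, even), read p_9/q_9
step 0: (22, 1)  from 22·(1,0) + (0,1)
step 1: (155, 7)  from 7·(22,1) + (1,0)
step 2: (332, 15)  from 2·(155,7) + (22,1)
step 3: (487, 22)  from 1·(332,15) + (155,7)
…
step 5: (9607, 434)  from 4·(2280,103) + (487,22)
…
step 7: (50315, 2273)  from 1·(40708,1839) + (9607,434)
step 8: (141338, 6385)  from 2·(50315,2273) + (40708,1839)
step 9: (1039681, 46968)  from 7·(141338,6385) + (50315,2273)
(x₁, y₁) = (1039681, 46968);  1039681² − 490·46968² = 1 ✓
n=2: (1039681,46968)∘(1039681,46968) = (1039681·1039681+490·46968·46968, 1039681·46968+46968·1039681) = (2161873163521,97663474416)
n=3: (2161873163521,97663474416)∘(1039681,46968) = (1039681·2161873163521+490·46968·97663474416, 1039681·97663474416+46968·2161873163521) = (4495316905044313921,203077717488555624)
n=4: (4495316905044313921,203077717488555624)∘(1039681,46968) = (1039681·4495316905044313921+490·46968·203077717488555624, 1039681·203077717488555624+46968·4495316905044313921) = (9347391150304592810234881,422272088792340335957472)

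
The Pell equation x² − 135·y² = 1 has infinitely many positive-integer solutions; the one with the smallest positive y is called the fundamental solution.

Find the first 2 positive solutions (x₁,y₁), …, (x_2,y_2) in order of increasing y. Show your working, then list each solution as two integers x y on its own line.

√135 → a₀=11, period (1,1,1,1,1,1,1,22); ℓ=8 even so k=7
a_0=11:  p_0=11·1+0=11,  q_0=11·0+1=1
a_1=1:  p_1=1·11+1=12,  q_1=1·1+0=1
…
a_4=1:  p_4=1·35+23=58,  q_4=1·3+2=5
a_5=1:  p_5=1·58+35=93,  q_5=1·5+3=8
a_6=1:  p_6=1·93+58=151,  q_6=1·8+5=13
a_7=1:  p_7=1·151+93=244,  q_7=1·13+8=21
fundamental: x₁=244, y₁=21  (since 59536 − 135·441 = 1)
k=2:  x_2 = 244·244+135·21·21 = 119071,  y_2 = 244·21+21·244 = 10248

244 21
119071 10248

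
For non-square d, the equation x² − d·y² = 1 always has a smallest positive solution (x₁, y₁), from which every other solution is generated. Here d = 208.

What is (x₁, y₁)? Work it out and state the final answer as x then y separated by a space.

649 45

√208 → a₀=14, period (2,2,1,2,2,28); ℓ=6 even so k=5
i=0: a=14 ⇒ p=14, q=1
i=1: a=2 ⇒ p=29, q=2
i=2: a=2 ⇒ p=72, q=5
i=3: a=1 ⇒ p=101, q=7
i=4: a=2 ⇒ p=274, q=19
i=5: a=2 ⇒ p=649, q=45
→ (649, 45).  Check: 649²=421201, 208·45²=421200, difference 1.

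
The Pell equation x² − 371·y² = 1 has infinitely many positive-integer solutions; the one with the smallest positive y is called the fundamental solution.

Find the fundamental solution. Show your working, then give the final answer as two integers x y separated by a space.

[19; 3,1,4,1,3,38] for √371; ℓ=6 ⇒ convergent index 5
step 0: (19, 1)  from 19·(1,0) + (0,1)
step 1: (58, 3)  from 3·(19,1) + (1,0)
step 2: (77, 4)  from 1·(58,3) + (19,1)
step 3: (366, 19)  from 4·(77,4) + (58,3)
step 4: (443, 23)  from 1·(366,19) + (77,4)
step 5: (1695, 88)  from 3·(443,23) + (366,19)
fundamental: x₁=1695, y₁=88  (since 2873025 − 371·7744 = 1)

1695 88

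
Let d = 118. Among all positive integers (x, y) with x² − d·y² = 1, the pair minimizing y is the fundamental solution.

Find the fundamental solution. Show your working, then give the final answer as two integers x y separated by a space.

√118 = [10; 1,6,3,2,10,2,3,6,1,20, …], period ℓ=10 (even) → k=9
i=0: a=10 ⇒ p=10, q=1
…
i=2: a=6 ⇒ p=76, q=7
i=3: a=3 ⇒ p=239, q=22
i=4: a=2 ⇒ p=554, q=51
i=5: a=10 ⇒ p=5779, q=532
i=6: a=2 ⇒ p=12112, q=1115
i=7: a=3 ⇒ p=42115, q=3877
i=8: a=6 ⇒ p=264802, q=24377
i=9: a=1 ⇒ p=306917, q=28254
fundamental: x₁=306917, y₁=28254  (since 94198044889 − 118·798288516 = 1)

306917 28254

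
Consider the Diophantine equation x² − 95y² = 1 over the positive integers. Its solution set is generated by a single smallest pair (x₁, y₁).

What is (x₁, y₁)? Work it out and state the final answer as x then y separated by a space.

39 4

d=95: √d = [9; 1,2,1,18] (ℓ=4, even), read p_3/q_3
k=0  a_k=9  p_k/q_k = 9/1
…
k=2  a_k=2  p_k/q_k = 29/3
k=3  a_k=1  p_k/q_k = 39/4
fundamental: x₁=39, y₁=4  (since 1521 − 95·16 = 1)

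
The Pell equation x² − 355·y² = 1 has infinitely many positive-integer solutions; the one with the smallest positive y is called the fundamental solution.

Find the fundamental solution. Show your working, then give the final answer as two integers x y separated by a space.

[18; 1,5,3,3,1,6,1,3,3,5,1,36] for √355; ℓ=12 ⇒ convergent index 11
a_0=18:  p_0=18·1+0=18,  q_0=18·0+1=1
…
a_2=5:  p_2=5·19+18=113,  q_2=5·1+1=6
…
a_7=1:  p_7=1·10457+1545=12002,  q_7=1·555+82=637
…
a_9=3:  p_9=3·46463+12002=151391,  q_9=3·2466+637=8035
a_10=5:  p_10=5·151391+46463=803418,  q_10=5·8035+2466=42641
a_11=1:  p_11=1·803418+151391=954809,  q_11=1·42641+8035=50676
fundamental: x₁=954809, y₁=50676  (since 911660226481 − 355·2568056976 = 1)

954809 50676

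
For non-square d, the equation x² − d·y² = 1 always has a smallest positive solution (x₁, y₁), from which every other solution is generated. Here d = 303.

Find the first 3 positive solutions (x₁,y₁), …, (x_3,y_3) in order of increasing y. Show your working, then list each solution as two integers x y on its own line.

2524 145
12741151 731960
64317327724 3694933935

√303 → a₀=17, period (2,2,5,2,2,34); ℓ=6 even so k=5
i=0: a=17 ⇒ p=17, q=1
…
i=4: a=2 ⇒ p=1027, q=59
i=5: a=2 ⇒ p=2524, q=145
fundamental: x₁=2524, y₁=145  (since 6370576 − 303·21025 = 1)
(2524+145√303)^2 = 12741151 + 731960√303
(2524+145√303)^3 = 64317327724 + 3694933935√303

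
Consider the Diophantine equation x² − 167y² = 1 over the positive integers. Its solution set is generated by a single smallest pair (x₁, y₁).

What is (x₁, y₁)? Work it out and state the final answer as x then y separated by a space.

168 13

[12; 1,11,1,24] for √167; ℓ=4 ⇒ convergent index 3
k=0  a_k=12  p_k/q_k = 12/1
…
k=2  a_k=11  p_k/q_k = 155/12
k=3  a_k=1  p_k/q_k = 168/13
(x₁, y₁) = (168, 13);  168² − 167·13² = 1 ✓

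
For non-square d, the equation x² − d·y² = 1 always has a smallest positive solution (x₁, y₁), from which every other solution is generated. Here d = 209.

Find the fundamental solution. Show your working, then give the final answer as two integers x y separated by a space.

√209 → a₀=14, period (2,5,3,2,3,5,2,28); ℓ=8 even so k=7
step 0: (14, 1)  from 14·(1,0) + (0,1)
step 1: (29, 2)  from 2·(14,1) + (1,0)
step 2: (159, 11)  from 5·(29,2) + (14,1)
step 3: (506, 35)  from 3·(159,11) + (29,2)
step 4: (1171, 81)  from 2·(506,35) + (159,11)
step 5: (4019, 278)  from 3·(1171,81) + (506,35)
step 6: (21266, 1471)  from 5·(4019,278) + (1171,81)
step 7: (46551, 3220)  from 2·(21266,1471) + (4019,278)
fundamental: x₁=46551, y₁=3220  (since 2166995601 − 209·10368400 = 1)

46551 3220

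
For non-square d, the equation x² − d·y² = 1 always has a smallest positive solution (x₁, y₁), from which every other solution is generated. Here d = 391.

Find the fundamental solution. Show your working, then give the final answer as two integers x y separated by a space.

7338680 371133

[19; 1,3,2,2,1,…,3,1,38] for √391; ℓ=16 ⇒ convergent index 15
a_0=19:  p_0=19·1+0=19,  q_0=19·0+1=1
a_1=1:  p_1=1·19+1=20,  q_1=1·1+0=1
a_2=3:  p_2=3·20+19=79,  q_2=3·1+1=4
a_3=2:  p_3=2·79+20=178,  q_3=2·4+1=9
a_4=2:  p_4=2·178+79=435,  q_4=2·9+4=22
a_5=1:  p_5=1·435+178=613,  q_5=1·22+9=31
a_6=1:  p_6=1·613+435=1048,  q_6=1·31+22=53
a_7=2:  p_7=2·1048+613=2709,  q_7=2·53+31=137
a_8=19:  p_8=19·2709+1048=52519,  q_8=19·137+53=2656
a_9=2:  p_9=2·52519+2709=107747,  q_9=2·2656+137=5449
a_10=1:  p_10=1·107747+52519=160266,  q_10=1·5449+2656=8105
a_11=1:  p_11=1·160266+107747=268013,  q_11=1·8105+5449=13554
a_12=2:  p_12=2·268013+160266=696292,  q_12=2·13554+8105=35213
a_13=2:  p_13=2·696292+268013=1660597,  q_13=2·35213+13554=83980
a_14=3:  p_14=3·1660597+696292=5678083,  q_14=3·83980+35213=287153
a_15=1:  p_15=1·5678083+1660597=7338680,  q_15=1·287153+83980=371133
→ (7338680, 371133).  Check: 7338680²=53856224142400, 391·371133²=53856224142399, difference 1.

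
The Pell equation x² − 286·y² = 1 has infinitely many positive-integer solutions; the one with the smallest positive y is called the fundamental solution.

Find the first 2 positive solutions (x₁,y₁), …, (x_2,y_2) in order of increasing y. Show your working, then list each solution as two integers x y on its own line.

[16; 1,10,3,3,2,3,3,10,1,32] for √286; ℓ=10 ⇒ convergent index 9
k=0  a_k=16  p_k/q_k = 16/1
…
k=2  a_k=10  p_k/q_k = 186/11
k=3  a_k=3  p_k/q_k = 575/34
…
k=8  a_k=10  p_k/q_k = 512132/30283
k=9  a_k=1  p_k/q_k = 561835/33222
→ (561835, 33222).  Check: 561835²=315658567225, 286·33222²=315658567224, difference 1.
k=2:  x_2 = 561835·561835+286·33222·33222 = 631317134449,  y_2 = 561835·33222+33222·561835 = 37330564740

561835 33222
631317134449 37330564740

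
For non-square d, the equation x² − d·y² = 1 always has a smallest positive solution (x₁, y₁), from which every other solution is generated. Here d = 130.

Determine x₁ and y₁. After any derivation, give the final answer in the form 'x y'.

[11; 2,2,22] for √130; ℓ=3 ⇒ convergent index 5
a_0=11:  p_0=11·1+0=11,  q_0=11·0+1=1
a_1=2:  p_1=2·11+1=23,  q_1=2·1+0=2
…
a_3=22:  p_3=22·57+23=1277,  q_3=22·5+2=112
a_4=2:  p_4=2·1277+57=2611,  q_4=2·112+5=229
a_5=2:  p_5=2·2611+1277=6499,  q_5=2·229+112=570
→ (6499, 570).  Check: 6499²=42237001, 130·570²=42237000, difference 1.

6499 570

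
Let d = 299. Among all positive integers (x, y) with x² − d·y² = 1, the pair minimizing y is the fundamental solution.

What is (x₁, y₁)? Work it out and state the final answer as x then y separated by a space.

415 24

[17; 3,2,3,34] for √299; ℓ=4 ⇒ convergent index 3
k=0  a_k=17  p_k/q_k = 17/1
k=1  a_k=3  p_k/q_k = 52/3
k=2  a_k=2  p_k/q_k = 121/7
k=3  a_k=3  p_k/q_k = 415/24
→ (415, 24).  Check: 415²=172225, 299·24²=172224, difference 1.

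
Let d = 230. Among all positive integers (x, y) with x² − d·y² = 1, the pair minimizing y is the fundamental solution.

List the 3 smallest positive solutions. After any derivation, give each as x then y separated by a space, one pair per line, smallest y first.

91 6
16561 1092
3014011 198738

√230 → a₀=15, period (6,30); ℓ=2 even so k=1
a_0=15:  p_0=15·1+0=15,  q_0=15·0+1=1
a_1=6:  p_1=6·15+1=91,  q_1=6·1+0=6
→ (91, 6).  Check: 91²=8281, 230·6²=8280, difference 1.
n=2: (91,6)∘(91,6) = (91·91+230·6·6, 91·6+6·91) = (16561,1092)
n=3: (16561,1092)∘(91,6) = (91·16561+230·6·1092, 91·1092+6·16561) = (3014011,198738)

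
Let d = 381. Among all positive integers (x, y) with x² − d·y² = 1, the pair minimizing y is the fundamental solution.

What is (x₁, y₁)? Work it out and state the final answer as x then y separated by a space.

d=381: √d = [19; 1,1,12,1,1,38] (ℓ=6, even), read p_5/q_5
k=0  a_k=19  p_k/q_k = 19/1
k=1  a_k=1  p_k/q_k = 20/1
…
k=4  a_k=1  p_k/q_k = 527/27
k=5  a_k=1  p_k/q_k = 1015/52
fundamental: x₁=1015, y₁=52  (since 1030225 − 381·2704 = 1)

1015 52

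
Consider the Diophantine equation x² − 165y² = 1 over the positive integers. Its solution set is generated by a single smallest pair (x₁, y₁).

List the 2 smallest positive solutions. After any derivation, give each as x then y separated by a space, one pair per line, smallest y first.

[12; 1,5,2,5,1,24] for √165; ℓ=6 ⇒ convergent index 5
a_0=12:  p_0=12·1+0=12,  q_0=12·0+1=1
…
a_3=2:  p_3=2·77+13=167,  q_3=2·6+1=13
a_4=5:  p_4=5·167+77=912,  q_4=5·13+6=71
a_5=1:  p_5=1·912+167=1079,  q_5=1·71+13=84
→ (1079, 84).  Check: 1079²=1164241, 165·84²=1164240, difference 1.
(1079+84√165)^2 = 2328481 + 181272√165

1079 84
2328481 181272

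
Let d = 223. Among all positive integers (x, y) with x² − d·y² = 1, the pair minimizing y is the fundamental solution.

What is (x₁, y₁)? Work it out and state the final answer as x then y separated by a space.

224 15

√223 → a₀=14, period (1,13,1,28); ℓ=4 even so k=3
step 0: (14, 1)  from 14·(1,0) + (0,1)
…
step 2: (209, 14)  from 13·(15,1) + (14,1)
step 3: (224, 15)  from 1·(209,14) + (15,1)
→ (224, 15).  Check: 224²=50176, 223·15²=50175, difference 1.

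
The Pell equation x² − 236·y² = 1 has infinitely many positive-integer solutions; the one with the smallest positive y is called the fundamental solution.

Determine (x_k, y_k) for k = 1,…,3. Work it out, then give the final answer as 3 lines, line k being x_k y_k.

561799 36570
631236232801 41089978860
709255768702176199 46168618067101710

√236 → a₀=15, period (2,1,3,5,1,6,1,5,3,1,2,30); ℓ=12 even so k=11
k=0  a_k=15  p_k/q_k = 15/1
…
k=3  a_k=3  p_k/q_k = 169/11
k=4  a_k=5  p_k/q_k = 891/58
…
k=8  a_k=5  p_k/q_k = 48806/3177
…
k=10  a_k=1  p_k/q_k = 203535/13249
k=11  a_k=2  p_k/q_k = 561799/36570
fundamental: x₁=561799, y₁=36570  (since 315618116401 − 236·1337364900 = 1)
k=2:  x_2 = 561799·561799+236·36570·36570 = 631236232801,  y_2 = 561799·36570+36570·561799 = 41089978860
k=3:  x_3 = 561799·631236232801+236·36570·41089978860 = 709255768702176199,  y_3 = 561799·41089978860+36570·631236232801 = 46168618067101710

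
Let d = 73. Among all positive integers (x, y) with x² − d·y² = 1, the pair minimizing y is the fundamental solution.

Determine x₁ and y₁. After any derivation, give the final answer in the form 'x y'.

2281249 267000

√73 = [8; 1,1,5,5,1,1,16, …], period ℓ=7 (odd) → k=13
i=0: a=8 ⇒ p=8, q=1
…
i=3: a=5 ⇒ p=94, q=11
…
i=12: a=1 ⇒ p=1241008, q=145249
i=13: a=1 ⇒ p=2281249, q=267000
(x₁, y₁) = (2281249, 267000);  2281249² − 73·267000² = 1 ✓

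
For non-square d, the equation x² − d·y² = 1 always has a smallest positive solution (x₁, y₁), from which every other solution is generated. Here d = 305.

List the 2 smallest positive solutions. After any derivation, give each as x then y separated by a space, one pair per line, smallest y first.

[17; 2,6,2,34] for √305; ℓ=4 ⇒ convergent index 3
step 0: (17, 1)  from 17·(1,0) + (0,1)
step 1: (35, 2)  from 2·(17,1) + (1,0)
step 2: (227, 13)  from 6·(35,2) + (17,1)
step 3: (489, 28)  from 2·(227,13) + (35,2)
→ (489, 28).  Check: 489²=239121, 305·28²=239120, difference 1.
(489+28√305)^2 = 478241 + 27384√305

489 28
478241 27384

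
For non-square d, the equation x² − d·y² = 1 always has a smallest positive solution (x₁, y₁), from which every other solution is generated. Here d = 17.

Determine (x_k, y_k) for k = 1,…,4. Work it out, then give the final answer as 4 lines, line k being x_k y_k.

33 8
2177 528
143649 34840
9478657 2298912

d=17: √d = [4; 8] (ℓ=1, odd), read p_1/q_1
i=0: a=4 ⇒ p=4, q=1
i=1: a=8 ⇒ p=33, q=8
(x₁, y₁) = (33, 8);  33² − 17·8² = 1 ✓
(x_2, y_2) = (33·33 + 17·8·8, 33·8 + 8·33) = (2177, 528)
(x_3, y_3) = (33·2177 + 17·8·528, 33·528 + 8·2177) = (143649, 34840)
(x_4, y_4) = (33·143649 + 17·8·34840, 33·34840 + 8·143649) = (9478657, 2298912)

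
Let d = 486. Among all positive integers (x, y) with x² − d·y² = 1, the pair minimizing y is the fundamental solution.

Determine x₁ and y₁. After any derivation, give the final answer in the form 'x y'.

d=486: √d = [22; 22,44] (ℓ=2, even), read p_1/q_1
a_0=22:  p_0=22·1+0=22,  q_0=22·0+1=1
a_1=22:  p_1=22·22+1=485,  q_1=22·1+0=22
fundamental: x₁=485, y₁=22  (since 235225 − 486·484 = 1)

485 22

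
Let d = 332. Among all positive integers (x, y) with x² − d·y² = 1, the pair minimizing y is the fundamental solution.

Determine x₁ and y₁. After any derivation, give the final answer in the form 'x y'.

13447 738

[18; 4,1,1,8,1,1,4,36] for √332; ℓ=8 ⇒ convergent index 7
k=0  a_k=18  p_k/q_k = 18/1
k=1  a_k=4  p_k/q_k = 73/4
k=2  a_k=1  p_k/q_k = 91/5
…
k=4  a_k=8  p_k/q_k = 1403/77
…
k=6  a_k=1  p_k/q_k = 2970/163
k=7  a_k=4  p_k/q_k = 13447/738
(x₁, y₁) = (13447, 738);  13447² − 332·738² = 1 ✓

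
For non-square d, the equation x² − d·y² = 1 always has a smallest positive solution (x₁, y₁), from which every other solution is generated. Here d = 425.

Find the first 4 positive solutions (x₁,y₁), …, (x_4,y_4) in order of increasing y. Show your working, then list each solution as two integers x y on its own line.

√425 = [20; 1,1,1,1,1,1,40, …], period ℓ=7 (odd) → k=13
k=0  a_k=20  p_k/q_k = 20/1
k=1  a_k=1  p_k/q_k = 21/1
…
k=3  a_k=1  p_k/q_k = 62/3
k=4  a_k=1  p_k/q_k = 103/5
…
k=6  a_k=1  p_k/q_k = 268/13
k=7  a_k=40  p_k/q_k = 10885/528
…
k=9  a_k=1  p_k/q_k = 22038/1069
…
k=11  a_k=1  p_k/q_k = 55229/2679
k=12  a_k=1  p_k/q_k = 88420/4289
k=13  a_k=1  p_k/q_k = 143649/6968
(x₁, y₁) = (143649, 6968);  143649² − 425·6968² = 1 ✓
(143649+6968√425)^2 = 41270070401 + 2001892464√425
(143649+6968√425)^3 = 11856808685922849 + 575139701115304√425
(143649+6968√425)^4 = 3406437421806992601601 + 165236485849022716128√425

143649 6968
41270070401 2001892464
11856808685922849 575139701115304
3406437421806992601601 165236485849022716128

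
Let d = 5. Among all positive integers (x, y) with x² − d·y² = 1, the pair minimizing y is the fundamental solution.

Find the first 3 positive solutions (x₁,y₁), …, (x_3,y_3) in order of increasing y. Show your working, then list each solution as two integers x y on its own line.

√5 → a₀=2, period (4); ℓ=1 odd so k=1
a_0=2:  p_0=2·1+0=2,  q_0=2·0+1=1
a_1=4:  p_1=4·2+1=9,  q_1=4·1+0=4
→ (9, 4).  Check: 9²=81, 5·4²=80, difference 1.
(9+4√5)^2 = 161 + 72√5
(9+4√5)^3 = 2889 + 1292√5

9 4
161 72
2889 1292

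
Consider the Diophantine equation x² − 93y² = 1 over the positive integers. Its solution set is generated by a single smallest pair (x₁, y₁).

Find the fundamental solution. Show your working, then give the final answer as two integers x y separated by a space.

d=93: √d = [9; 1,1,1,4,6,4,1,1,1,18] (ℓ=10, even), read p_9/q_9
i=0: a=9 ⇒ p=9, q=1
i=1: a=1 ⇒ p=10, q=1
i=2: a=1 ⇒ p=19, q=2
i=3: a=1 ⇒ p=29, q=3
…
i=5: a=6 ⇒ p=839, q=87
…
i=7: a=1 ⇒ p=4330, q=449
i=8: a=1 ⇒ p=7821, q=811
i=9: a=1 ⇒ p=12151, q=1260
fundamental: x₁=12151, y₁=1260  (since 147646801 − 93·1587600 = 1)

12151 1260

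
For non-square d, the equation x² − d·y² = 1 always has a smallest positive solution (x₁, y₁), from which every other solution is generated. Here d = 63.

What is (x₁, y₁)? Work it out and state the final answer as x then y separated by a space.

√63 → a₀=7, period (1,14); ℓ=2 even so k=1
step 0: (7, 1)  from 7·(1,0) + (0,1)
step 1: (8, 1)  from 1·(7,1) + (1,0)
(x₁, y₁) = (8, 1);  8² − 63·1² = 1 ✓

8 1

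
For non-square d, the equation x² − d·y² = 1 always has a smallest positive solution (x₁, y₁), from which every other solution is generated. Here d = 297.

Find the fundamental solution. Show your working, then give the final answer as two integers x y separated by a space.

48599 2820

d=297: √d = [17; 4,3,1,1,2,1,1,3,4,34] (ℓ=10, even), read p_9/q_9
step 0: (17, 1)  from 17·(1,0) + (0,1)
…
step 2: (224, 13)  from 3·(69,4) + (17,1)
…
step 8: (11357, 659)  from 3·(3171,184) + (1844,107)
step 9: (48599, 2820)  from 4·(11357,659) + (3171,184)
→ (48599, 2820).  Check: 48599²=2361862801, 297·2820²=2361862800, difference 1.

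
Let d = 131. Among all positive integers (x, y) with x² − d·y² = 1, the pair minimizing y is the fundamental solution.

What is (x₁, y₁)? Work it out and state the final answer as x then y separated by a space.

√131 = [11; 2,4,11,4,2,22, …], period ℓ=6 (even) → k=5
i=0: a=11 ⇒ p=11, q=1
…
i=3: a=11 ⇒ p=1156, q=101
i=4: a=4 ⇒ p=4727, q=413
i=5: a=2 ⇒ p=10610, q=927
→ (10610, 927).  Check: 10610²=112572100, 131·927²=112572099, difference 1.

10610 927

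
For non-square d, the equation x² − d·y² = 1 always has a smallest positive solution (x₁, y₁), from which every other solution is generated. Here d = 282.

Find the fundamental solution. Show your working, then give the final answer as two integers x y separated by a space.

d=282: √d = [16; 1,3,1,4,1,3,1,32] (ℓ=8, even), read p_7/q_7
k=0  a_k=16  p_k/q_k = 16/1
k=1  a_k=1  p_k/q_k = 17/1
k=2  a_k=3  p_k/q_k = 67/4
k=3  a_k=1  p_k/q_k = 84/5
…
k=5  a_k=1  p_k/q_k = 487/29
k=6  a_k=3  p_k/q_k = 1864/111
k=7  a_k=1  p_k/q_k = 2351/140
(x₁, y₁) = (2351, 140);  2351² − 282·140² = 1 ✓

2351 140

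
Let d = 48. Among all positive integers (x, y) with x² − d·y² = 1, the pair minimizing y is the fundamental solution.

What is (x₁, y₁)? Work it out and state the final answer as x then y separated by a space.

7 1

[6; 1,12] for √48; ℓ=2 ⇒ convergent index 1
i=0: a=6 ⇒ p=6, q=1
i=1: a=1 ⇒ p=7, q=1
fundamental: x₁=7, y₁=1  (since 49 − 48·1 = 1)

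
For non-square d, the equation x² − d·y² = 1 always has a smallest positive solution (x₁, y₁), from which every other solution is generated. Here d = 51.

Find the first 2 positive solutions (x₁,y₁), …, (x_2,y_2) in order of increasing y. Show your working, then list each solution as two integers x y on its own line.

[7; 7,14] for √51; ℓ=2 ⇒ convergent index 1
k=0  a_k=7  p_k/q_k = 7/1
k=1  a_k=7  p_k/q_k = 50/7
→ (50, 7).  Check: 50²=2500, 51·7²=2499, difference 1.
(50+7√51)^2 = 4999 + 700√51

50 7
4999 700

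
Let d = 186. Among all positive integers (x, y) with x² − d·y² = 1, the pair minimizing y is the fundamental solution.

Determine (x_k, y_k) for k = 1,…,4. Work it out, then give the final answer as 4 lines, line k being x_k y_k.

7501 550
112530001 8251100
1688175067501 123783001650
25326002250120001 1856992582502200

√186 → a₀=13, period (1,1,1,3,4,3,1,1,1,26); ℓ=10 even so k=9
a_0=13:  p_0=13·1+0=13,  q_0=13·0+1=1
…
a_5=4:  p_5=4·150+41=641,  q_5=4·11+3=47
a_6=3:  p_6=3·641+150=2073,  q_6=3·47+11=152
…
a_8=1:  p_8=1·2714+2073=4787,  q_8=1·199+152=351
a_9=1:  p_9=1·4787+2714=7501,  q_9=1·351+199=550
fundamental: x₁=7501, y₁=550  (since 56265001 − 186·302500 = 1)
n=2: (7501,550)∘(7501,550) = (7501·7501+186·550·550, 7501·550+550·7501) = (112530001,8251100)
n=3: (112530001,8251100)∘(7501,550) = (7501·112530001+186·550·8251100, 7501·8251100+550·112530001) = (1688175067501,123783001650)
n=4: (1688175067501,123783001650)∘(7501,550) = (7501·1688175067501+186·550·123783001650, 7501·123783001650+550·1688175067501) = (25326002250120001,1856992582502200)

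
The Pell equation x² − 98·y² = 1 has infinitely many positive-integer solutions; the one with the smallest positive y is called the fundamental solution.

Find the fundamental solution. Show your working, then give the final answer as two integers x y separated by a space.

[9; 1,8,1,18] for √98; ℓ=4 ⇒ convergent index 3
step 0: (9, 1)  from 9·(1,0) + (0,1)
…
step 2: (89, 9)  from 8·(10,1) + (9,1)
step 3: (99, 10)  from 1·(89,9) + (10,1)
fundamental: x₁=99, y₁=10  (since 9801 − 98·100 = 1)

99 10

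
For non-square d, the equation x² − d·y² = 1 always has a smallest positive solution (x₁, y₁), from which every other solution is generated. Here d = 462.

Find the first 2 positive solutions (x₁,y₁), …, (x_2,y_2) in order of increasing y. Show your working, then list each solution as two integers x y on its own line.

43 2
3697 172

d=462: √d = [21; 2,42] (ℓ=2, even), read p_1/q_1
step 0: (21, 1)  from 21·(1,0) + (0,1)
step 1: (43, 2)  from 2·(21,1) + (1,0)
→ (43, 2).  Check: 43²=1849, 462·2²=1848, difference 1.
(x_2, y_2) = (43·43 + 462·2·2, 43·2 + 2·43) = (3697, 172)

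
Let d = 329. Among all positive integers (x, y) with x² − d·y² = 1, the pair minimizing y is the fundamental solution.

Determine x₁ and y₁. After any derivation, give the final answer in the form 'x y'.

2376415 131016

√329 → a₀=18, period (7,4,2,1,1,4,1,1,2,4,7,36); ℓ=12 even so k=11
i=0: a=18 ⇒ p=18, q=1
i=1: a=7 ⇒ p=127, q=7
…
i=3: a=2 ⇒ p=1179, q=65
…
i=5: a=1 ⇒ p=2884, q=159
i=6: a=4 ⇒ p=13241, q=730
…
i=8: a=1 ⇒ p=29366, q=1619
i=9: a=2 ⇒ p=74857, q=4127
i=10: a=4 ⇒ p=328794, q=18127
i=11: a=7 ⇒ p=2376415, q=131016
fundamental: x₁=2376415, y₁=131016  (since 5647348252225 − 329·17165192256 = 1)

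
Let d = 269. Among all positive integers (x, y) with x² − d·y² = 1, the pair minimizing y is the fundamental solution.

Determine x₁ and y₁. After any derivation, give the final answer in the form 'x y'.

d=269: √d = [16; 2,2,32] (ℓ=3, odd), read p_5/q_5
k=0  a_k=16  p_k/q_k = 16/1
k=1  a_k=2  p_k/q_k = 33/2
…
k=3  a_k=32  p_k/q_k = 2657/162
k=4  a_k=2  p_k/q_k = 5396/329
k=5  a_k=2  p_k/q_k = 13449/820
fundamental: x₁=13449, y₁=820  (since 180875601 − 269·672400 = 1)

13449 820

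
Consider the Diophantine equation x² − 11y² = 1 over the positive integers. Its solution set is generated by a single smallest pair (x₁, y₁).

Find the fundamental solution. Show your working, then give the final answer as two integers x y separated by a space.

[3; 3,6] for √11; ℓ=2 ⇒ convergent index 1
step 0: (3, 1)  from 3·(1,0) + (0,1)
step 1: (10, 3)  from 3·(3,1) + (1,0)
→ (10, 3).  Check: 10²=100, 11·3²=99, difference 1.

10 3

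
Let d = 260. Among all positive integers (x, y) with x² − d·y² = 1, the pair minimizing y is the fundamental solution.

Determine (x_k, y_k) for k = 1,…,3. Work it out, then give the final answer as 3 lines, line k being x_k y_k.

[16; 8,32] for √260; ℓ=2 ⇒ convergent index 1
a_0=16:  p_0=16·1+0=16,  q_0=16·0+1=1
a_1=8:  p_1=8·16+1=129,  q_1=8·1+0=8
→ (129, 8).  Check: 129²=16641, 260·8²=16640, difference 1.
n=2: (129,8)∘(129,8) = (129·129+260·8·8, 129·8+8·129) = (33281,2064)
n=3: (33281,2064)∘(129,8) = (129·33281+260·8·2064, 129·2064+8·33281) = (8586369,532504)

129 8
33281 2064
8586369 532504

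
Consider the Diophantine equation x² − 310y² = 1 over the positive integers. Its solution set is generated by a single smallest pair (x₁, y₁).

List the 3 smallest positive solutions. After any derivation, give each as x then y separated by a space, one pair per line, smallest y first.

√310 → a₀=17, period (1,1,1,1,5,…,1,1,34); ℓ=16 even so k=15
a_0=17:  p_0=17·1+0=17,  q_0=17·0+1=1
…
a_3=1:  p_3=1·35+18=53,  q_3=1·2+1=3
…
a_8=2:  p_8=2·2060+1567=5687,  q_8=2·117+89=323
…
a_14=1:  p_14=1·333702+181315=515017,  q_14=1·18953+10298=29251
a_15=1:  p_15=1·515017+333702=848719,  q_15=1·29251+18953=48204
fundamental: x₁=848719, y₁=48204  (since 720323940961 − 310·2323625616 = 1)
k=2:  x_2 = 848719·848719+310·48204·48204 = 1440647881921,  y_2 = 848719·48204+48204·848719 = 81823301352
k=3:  x_3 = 848719·1440647881921+310·48204·81823301352 = 2445410459391369679,  y_3 = 848719·81823301352+48204·1440647881921 = 138889981000287972

848719 48204
1440647881921 81823301352
2445410459391369679 138889981000287972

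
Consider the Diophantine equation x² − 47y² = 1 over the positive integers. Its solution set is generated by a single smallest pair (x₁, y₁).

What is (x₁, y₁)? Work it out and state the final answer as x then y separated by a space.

√47 → a₀=6, period (1,5,1,12); ℓ=4 even so k=3
k=0  a_k=6  p_k/q_k = 6/1
…
k=2  a_k=5  p_k/q_k = 41/6
k=3  a_k=1  p_k/q_k = 48/7
→ (48, 7).  Check: 48²=2304, 47·7²=2303, difference 1.

48 7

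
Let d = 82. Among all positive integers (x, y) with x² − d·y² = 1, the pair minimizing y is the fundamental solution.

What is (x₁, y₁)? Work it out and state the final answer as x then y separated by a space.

[9; 18] for √82; ℓ=1 ⇒ convergent index 1
k=0  a_k=9  p_k/q_k = 9/1
k=1  a_k=18  p_k/q_k = 163/18
→ (163, 18).  Check: 163²=26569, 82·18²=26568, difference 1.

163 18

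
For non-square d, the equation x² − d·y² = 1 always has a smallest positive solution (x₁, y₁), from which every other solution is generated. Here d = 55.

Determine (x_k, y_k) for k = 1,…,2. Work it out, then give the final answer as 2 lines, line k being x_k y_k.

89 12
15841 2136

√55 → a₀=7, period (2,2,2,14); ℓ=4 even so k=3
k=0  a_k=7  p_k/q_k = 7/1
…
k=2  a_k=2  p_k/q_k = 37/5
k=3  a_k=2  p_k/q_k = 89/12
fundamental: x₁=89, y₁=12  (since 7921 − 55·144 = 1)
k=2:  x_2 = 89·89+55·12·12 = 15841,  y_2 = 89·12+12·89 = 2136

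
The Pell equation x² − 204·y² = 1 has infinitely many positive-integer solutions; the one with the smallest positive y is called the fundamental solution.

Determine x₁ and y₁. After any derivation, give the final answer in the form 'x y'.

√204 → a₀=14, period (3,1,1,6,1,1,3,28); ℓ=8 even so k=7
k=0  a_k=14  p_k/q_k = 14/1
…
k=3  a_k=1  p_k/q_k = 100/7
…
k=6  a_k=1  p_k/q_k = 1414/99
k=7  a_k=3  p_k/q_k = 4999/350
fundamental: x₁=4999, y₁=350  (since 24990001 − 204·122500 = 1)

4999 350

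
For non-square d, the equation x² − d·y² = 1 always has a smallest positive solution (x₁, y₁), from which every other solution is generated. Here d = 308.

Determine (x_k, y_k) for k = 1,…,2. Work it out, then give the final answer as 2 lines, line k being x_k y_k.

√308 → a₀=17, period (1,1,4,1,1,34); ℓ=6 even so k=5
k=0  a_k=17  p_k/q_k = 17/1
k=1  a_k=1  p_k/q_k = 18/1
…
k=3  a_k=4  p_k/q_k = 158/9
k=4  a_k=1  p_k/q_k = 193/11
k=5  a_k=1  p_k/q_k = 351/20
fundamental: x₁=351, y₁=20  (since 123201 − 308·400 = 1)
n=2: (351,20)∘(351,20) = (351·351+308·20·20, 351·20+20·351) = (246401,14040)

351 20
246401 14040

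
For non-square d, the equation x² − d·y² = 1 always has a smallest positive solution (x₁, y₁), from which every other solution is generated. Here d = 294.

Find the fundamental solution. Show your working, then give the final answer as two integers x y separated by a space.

d=294: √d = [17; 6,1,4,1,6,34] (ℓ=6, even), read p_5/q_5
step 0: (17, 1)  from 17·(1,0) + (0,1)
…
step 2: (120, 7)  from 1·(103,6) + (17,1)
…
step 4: (703, 41)  from 1·(583,34) + (120,7)
step 5: (4801, 280)  from 6·(703,41) + (583,34)
→ (4801, 280).  Check: 4801²=23049601, 294·280²=23049600, difference 1.

4801 280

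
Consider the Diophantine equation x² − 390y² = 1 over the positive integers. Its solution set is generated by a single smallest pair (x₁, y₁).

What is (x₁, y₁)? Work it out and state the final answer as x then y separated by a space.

√390 → a₀=19, period (1,2,1,38); ℓ=4 even so k=3
step 0: (19, 1)  from 19·(1,0) + (0,1)
…
step 2: (59, 3)  from 2·(20,1) + (19,1)
step 3: (79, 4)  from 1·(59,3) + (20,1)
→ (79, 4).  Check: 79²=6241, 390·4²=6240, difference 1.

79 4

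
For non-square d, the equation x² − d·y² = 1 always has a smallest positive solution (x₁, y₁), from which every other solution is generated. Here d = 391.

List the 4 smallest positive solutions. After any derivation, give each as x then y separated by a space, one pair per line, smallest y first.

7338680 371133
107712448284799 5447252648880
1580934379957370111960 79951288138564985667
23203943031010998074028940801 1173473838473442730776750240

√391 → a₀=19, period (1,3,2,2,1,…,3,1,38); ℓ=16 even so k=15
k=0  a_k=19  p_k/q_k = 19/1
…
k=3  a_k=2  p_k/q_k = 178/9
k=4  a_k=2  p_k/q_k = 435/22
…
k=7  a_k=2  p_k/q_k = 2709/137
k=8  a_k=19  p_k/q_k = 52519/2656
…
k=10  a_k=1  p_k/q_k = 160266/8105
…
k=12  a_k=2  p_k/q_k = 696292/35213
…
k=14  a_k=3  p_k/q_k = 5678083/287153
k=15  a_k=1  p_k/q_k = 7338680/371133
→ (7338680, 371133).  Check: 7338680²=53856224142400, 391·371133²=53856224142399, difference 1.
(7338680+371133√391)^2 = 107712448284799 + 5447252648880√391
(7338680+371133√391)^3 = 1580934379957370111960 + 79951288138564985667√391
(7338680+371133√391)^4 = 23203943031010998074028940801 + 1173473838473442730776750240√391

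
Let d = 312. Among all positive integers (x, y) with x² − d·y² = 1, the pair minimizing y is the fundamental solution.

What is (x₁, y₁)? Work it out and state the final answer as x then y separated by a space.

[17; 1,1,1,34] for √312; ℓ=4 ⇒ convergent index 3
k=0  a_k=17  p_k/q_k = 17/1
k=1  a_k=1  p_k/q_k = 18/1
k=2  a_k=1  p_k/q_k = 35/2
k=3  a_k=1  p_k/q_k = 53/3
(x₁, y₁) = (53, 3);  53² − 312·3² = 1 ✓

53 3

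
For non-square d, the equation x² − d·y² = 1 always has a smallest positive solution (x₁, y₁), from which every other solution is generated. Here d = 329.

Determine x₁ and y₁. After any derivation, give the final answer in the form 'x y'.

2376415 131016

[18; 7,4,2,1,1,4,1,1,2,4,7,36] for √329; ℓ=12 ⇒ convergent index 11
i=0: a=18 ⇒ p=18, q=1
i=1: a=7 ⇒ p=127, q=7
i=2: a=4 ⇒ p=526, q=29
i=3: a=2 ⇒ p=1179, q=65
i=4: a=1 ⇒ p=1705, q=94
i=5: a=1 ⇒ p=2884, q=159
…
i=7: a=1 ⇒ p=16125, q=889
i=8: a=1 ⇒ p=29366, q=1619
i=9: a=2 ⇒ p=74857, q=4127
i=10: a=4 ⇒ p=328794, q=18127
i=11: a=7 ⇒ p=2376415, q=131016
fundamental: x₁=2376415, y₁=131016  (since 5647348252225 − 329·17165192256 = 1)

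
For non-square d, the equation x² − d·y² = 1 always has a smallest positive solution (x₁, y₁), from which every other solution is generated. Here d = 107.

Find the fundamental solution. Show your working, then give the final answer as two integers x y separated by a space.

962 93

[10; 2,1,9,1,2,20] for √107; ℓ=6 ⇒ convergent index 5
k=0  a_k=10  p_k/q_k = 10/1
…
k=4  a_k=1  p_k/q_k = 331/32
k=5  a_k=2  p_k/q_k = 962/93
fundamental: x₁=962, y₁=93  (since 925444 − 107·8649 = 1)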